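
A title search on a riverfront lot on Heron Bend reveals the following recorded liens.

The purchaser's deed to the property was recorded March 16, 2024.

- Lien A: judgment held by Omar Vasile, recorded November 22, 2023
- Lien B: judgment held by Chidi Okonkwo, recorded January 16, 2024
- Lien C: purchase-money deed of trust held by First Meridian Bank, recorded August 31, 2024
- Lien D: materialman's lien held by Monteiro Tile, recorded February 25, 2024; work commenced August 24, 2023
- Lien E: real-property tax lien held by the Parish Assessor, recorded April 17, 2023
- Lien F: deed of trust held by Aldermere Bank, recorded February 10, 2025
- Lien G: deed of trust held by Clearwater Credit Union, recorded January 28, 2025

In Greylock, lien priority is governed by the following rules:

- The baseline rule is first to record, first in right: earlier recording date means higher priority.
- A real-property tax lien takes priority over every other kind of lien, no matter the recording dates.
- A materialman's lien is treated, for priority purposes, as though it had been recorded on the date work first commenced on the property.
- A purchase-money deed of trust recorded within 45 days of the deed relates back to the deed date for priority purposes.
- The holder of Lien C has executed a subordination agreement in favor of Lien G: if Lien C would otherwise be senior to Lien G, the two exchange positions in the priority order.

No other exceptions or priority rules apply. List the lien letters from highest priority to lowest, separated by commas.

Effective dates after the stated exceptions: C missed the 45-day window (168 days after the deed), so its recording date stands; D is treated as recorded August 24, 2023, the work-commencement date.
E is a real-property tax lien, so it outranks all other liens regardless of date.
Among the remaining liens, by effective date: D (August 24, 2023), A (November 22, 2023), B (January 16, 2024), C (August 31, 2024), G (January 28, 2025), F (February 10, 2025).
C would otherwise be senior to G, so under the subordination agreement C and G exchange positions.

E, D, A, B, G, C, F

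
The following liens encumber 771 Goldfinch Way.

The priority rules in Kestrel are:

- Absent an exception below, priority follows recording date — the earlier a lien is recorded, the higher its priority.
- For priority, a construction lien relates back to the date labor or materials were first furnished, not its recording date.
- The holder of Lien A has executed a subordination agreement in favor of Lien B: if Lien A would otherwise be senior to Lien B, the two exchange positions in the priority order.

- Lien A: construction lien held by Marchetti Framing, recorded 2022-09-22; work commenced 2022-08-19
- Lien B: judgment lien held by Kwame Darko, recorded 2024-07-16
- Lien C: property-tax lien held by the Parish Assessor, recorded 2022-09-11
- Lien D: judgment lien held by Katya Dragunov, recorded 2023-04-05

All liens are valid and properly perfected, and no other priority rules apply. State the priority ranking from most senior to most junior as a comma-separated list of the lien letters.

Effective dates: A relates back to 2022-08-19 (work commenced).
Ordering by effective date: A (2022-08-19), C (2022-09-11), D (2023-04-05), B (2024-07-16).
Because A would otherwise rank above B, the subordination swaps them.

B, C, D, A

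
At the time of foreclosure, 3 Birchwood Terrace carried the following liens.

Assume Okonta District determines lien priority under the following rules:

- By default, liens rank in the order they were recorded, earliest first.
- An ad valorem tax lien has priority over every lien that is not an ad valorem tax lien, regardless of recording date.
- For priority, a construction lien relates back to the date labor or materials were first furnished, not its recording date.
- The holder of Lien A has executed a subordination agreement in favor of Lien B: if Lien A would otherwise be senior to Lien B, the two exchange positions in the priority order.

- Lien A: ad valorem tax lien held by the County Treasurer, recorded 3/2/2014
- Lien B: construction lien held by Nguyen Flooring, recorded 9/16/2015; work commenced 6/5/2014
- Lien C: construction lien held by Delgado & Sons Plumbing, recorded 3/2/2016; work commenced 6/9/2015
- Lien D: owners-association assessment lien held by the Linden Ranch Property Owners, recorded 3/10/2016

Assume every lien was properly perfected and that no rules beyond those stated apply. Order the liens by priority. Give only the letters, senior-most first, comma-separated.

Adjusting effective dates: B is treated as recorded 6/5/2014, the work-commencement date; C's effective date is 6/9/2015, when work began.
A, as an ad valorem tax lien, has superpriority and ranks first.
The other liens, earliest effective date first: B (6/5/2014), C (6/9/2015), D (3/10/2016).
A would otherwise be senior to B, so under the subordination agreement A and B exchange positions.

B, A, C, D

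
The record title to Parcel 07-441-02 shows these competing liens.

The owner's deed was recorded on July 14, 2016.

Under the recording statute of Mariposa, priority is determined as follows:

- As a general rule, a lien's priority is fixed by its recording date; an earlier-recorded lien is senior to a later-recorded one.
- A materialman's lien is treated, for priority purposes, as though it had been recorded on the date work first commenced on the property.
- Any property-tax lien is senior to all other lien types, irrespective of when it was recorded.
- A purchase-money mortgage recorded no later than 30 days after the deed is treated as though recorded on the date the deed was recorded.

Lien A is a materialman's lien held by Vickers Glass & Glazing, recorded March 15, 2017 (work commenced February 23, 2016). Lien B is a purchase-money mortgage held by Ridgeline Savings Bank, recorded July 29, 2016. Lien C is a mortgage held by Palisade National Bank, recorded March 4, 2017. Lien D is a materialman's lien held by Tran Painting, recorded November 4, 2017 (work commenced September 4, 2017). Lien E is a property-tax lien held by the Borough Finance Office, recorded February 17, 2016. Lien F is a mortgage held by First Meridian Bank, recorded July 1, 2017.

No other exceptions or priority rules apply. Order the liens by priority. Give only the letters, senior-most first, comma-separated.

Effective dates after the stated exceptions: A relates back to February 23, 2016 (work commenced); B's effective date is the deed date, July 14, 2016; D relates back to September 4, 2017 (work commenced).
E, as a property-tax lien, has superpriority and ranks first.
Among the remaining liens, by effective date: A (February 23, 2016), B (July 14, 2016), C (March 4, 2017), F (July 1, 2017), D (September 4, 2017).

E, A, B, C, F, D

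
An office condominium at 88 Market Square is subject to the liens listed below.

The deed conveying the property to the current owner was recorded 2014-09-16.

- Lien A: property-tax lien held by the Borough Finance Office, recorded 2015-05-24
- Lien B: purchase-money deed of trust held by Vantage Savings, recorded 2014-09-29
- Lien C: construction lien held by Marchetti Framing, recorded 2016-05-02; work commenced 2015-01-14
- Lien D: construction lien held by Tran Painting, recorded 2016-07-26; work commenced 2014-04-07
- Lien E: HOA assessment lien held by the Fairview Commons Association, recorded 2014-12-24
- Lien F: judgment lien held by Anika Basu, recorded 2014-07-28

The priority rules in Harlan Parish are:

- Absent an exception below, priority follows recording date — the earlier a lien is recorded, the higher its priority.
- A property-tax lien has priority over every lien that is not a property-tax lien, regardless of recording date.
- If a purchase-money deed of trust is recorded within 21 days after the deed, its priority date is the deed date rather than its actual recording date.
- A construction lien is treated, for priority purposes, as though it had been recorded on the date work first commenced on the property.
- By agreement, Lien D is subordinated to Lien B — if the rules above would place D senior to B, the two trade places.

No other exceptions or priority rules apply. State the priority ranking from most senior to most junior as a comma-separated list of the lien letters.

Effective dates: B's effective date is the deed date, 2014-09-16; C is treated as recorded 2015-01-14, the work-commencement date; D's effective date is 2014-04-07, when work began.
As a property-tax lien, A is senior to every other lien.
Remaining liens by effective date: D (2014-04-07), F (2014-07-28), B (2014-09-16), E (2014-12-24), C (2015-01-14).
The subordination applies — D was senior to B — so D and B swap.

A, B, F, D, E, C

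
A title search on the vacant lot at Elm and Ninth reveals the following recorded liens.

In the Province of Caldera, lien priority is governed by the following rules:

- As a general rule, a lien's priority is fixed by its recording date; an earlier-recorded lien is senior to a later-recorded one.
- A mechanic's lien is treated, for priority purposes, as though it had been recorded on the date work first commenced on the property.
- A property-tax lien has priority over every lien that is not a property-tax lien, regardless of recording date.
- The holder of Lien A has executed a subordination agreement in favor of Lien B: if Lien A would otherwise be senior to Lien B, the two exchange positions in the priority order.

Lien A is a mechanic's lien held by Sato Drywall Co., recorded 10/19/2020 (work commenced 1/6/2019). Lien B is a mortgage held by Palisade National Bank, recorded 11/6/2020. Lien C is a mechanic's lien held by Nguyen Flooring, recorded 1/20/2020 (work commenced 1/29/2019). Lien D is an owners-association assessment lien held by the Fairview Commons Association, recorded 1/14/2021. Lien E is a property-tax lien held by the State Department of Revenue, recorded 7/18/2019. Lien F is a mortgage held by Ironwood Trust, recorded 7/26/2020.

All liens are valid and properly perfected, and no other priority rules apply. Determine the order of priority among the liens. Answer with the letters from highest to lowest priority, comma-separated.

E, B, C, F, A, D

Effective dates: A relates back to 1/6/2019 (work commenced); C relates back to 1/29/2019 (work commenced).
As a property-tax lien, E is senior to every other lien.
Ordering the rest by effective date: A (1/6/2019), C (1/29/2019), F (7/26/2020), B (11/6/2020), D (1/14/2021).
Because A would otherwise rank above B, the subordination swaps them.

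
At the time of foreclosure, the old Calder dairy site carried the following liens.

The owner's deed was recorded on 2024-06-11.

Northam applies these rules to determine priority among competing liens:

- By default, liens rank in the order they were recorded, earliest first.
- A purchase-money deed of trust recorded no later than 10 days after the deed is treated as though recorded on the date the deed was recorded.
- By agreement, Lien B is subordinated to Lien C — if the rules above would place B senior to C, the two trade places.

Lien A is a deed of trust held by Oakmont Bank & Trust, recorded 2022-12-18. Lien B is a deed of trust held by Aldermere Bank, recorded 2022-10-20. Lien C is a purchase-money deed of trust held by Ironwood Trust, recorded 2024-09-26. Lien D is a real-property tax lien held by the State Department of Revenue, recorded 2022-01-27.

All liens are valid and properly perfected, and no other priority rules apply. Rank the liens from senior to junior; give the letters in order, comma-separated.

Effective dates after the stated exceptions: C missed the 10-day window (107 days after the deed), so its recording date stands.
By effective date: D (2022-01-27), B (2022-10-20), A (2022-12-18), C (2024-09-26).
Because B would otherwise rank above C, the subordination swaps them.

D, C, A, B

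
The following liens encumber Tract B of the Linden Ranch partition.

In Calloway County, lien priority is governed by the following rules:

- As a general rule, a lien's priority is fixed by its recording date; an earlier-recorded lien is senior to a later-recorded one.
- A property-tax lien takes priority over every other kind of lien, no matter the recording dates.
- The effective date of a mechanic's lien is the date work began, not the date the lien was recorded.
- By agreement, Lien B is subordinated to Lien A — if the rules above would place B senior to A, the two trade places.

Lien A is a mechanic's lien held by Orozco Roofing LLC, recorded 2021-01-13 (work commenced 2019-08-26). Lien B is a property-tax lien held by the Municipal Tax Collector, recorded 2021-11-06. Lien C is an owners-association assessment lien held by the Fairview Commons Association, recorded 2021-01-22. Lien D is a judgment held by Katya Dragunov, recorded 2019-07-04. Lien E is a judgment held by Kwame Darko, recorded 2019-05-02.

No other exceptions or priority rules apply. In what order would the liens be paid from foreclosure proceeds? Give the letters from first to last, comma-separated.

Adjusting effective dates: A is treated as recorded 2019-08-26, the work-commencement date.
As a property-tax lien, B is senior to every other lien.
Remaining liens by effective date: E (2019-05-02), D (2019-07-04), A (2019-08-26), C (2021-01-22).
B is senior to A before the subordination, so the two trade places.

A, E, D, B, C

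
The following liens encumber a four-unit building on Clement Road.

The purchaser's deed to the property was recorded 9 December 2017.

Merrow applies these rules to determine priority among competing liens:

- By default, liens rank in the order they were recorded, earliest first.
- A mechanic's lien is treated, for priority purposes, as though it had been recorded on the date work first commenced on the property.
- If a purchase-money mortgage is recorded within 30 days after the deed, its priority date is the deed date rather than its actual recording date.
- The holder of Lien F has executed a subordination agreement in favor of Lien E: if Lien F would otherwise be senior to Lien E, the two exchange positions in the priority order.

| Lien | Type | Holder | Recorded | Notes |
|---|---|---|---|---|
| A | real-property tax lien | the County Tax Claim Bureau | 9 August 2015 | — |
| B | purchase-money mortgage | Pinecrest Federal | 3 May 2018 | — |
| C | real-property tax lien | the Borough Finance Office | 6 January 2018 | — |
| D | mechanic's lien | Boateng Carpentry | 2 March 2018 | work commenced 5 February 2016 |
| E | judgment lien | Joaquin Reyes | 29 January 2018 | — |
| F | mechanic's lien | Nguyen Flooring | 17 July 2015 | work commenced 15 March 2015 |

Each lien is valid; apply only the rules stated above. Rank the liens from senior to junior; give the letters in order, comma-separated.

E, A, D, C, F, B

First, effective dates: B was recorded 145 days after the deed, outside the 30-day window, so it keeps its recording date; D's effective date is 5 February 2016, when work began; F relates back to 15 March 2015 (work commenced).
By effective date: F (15 March 2015), A (9 August 2015), D (5 February 2016), C (6 January 2018), E (29 January 2018), B (3 May 2018).
Because F would otherwise rank above E, the subordination swaps them.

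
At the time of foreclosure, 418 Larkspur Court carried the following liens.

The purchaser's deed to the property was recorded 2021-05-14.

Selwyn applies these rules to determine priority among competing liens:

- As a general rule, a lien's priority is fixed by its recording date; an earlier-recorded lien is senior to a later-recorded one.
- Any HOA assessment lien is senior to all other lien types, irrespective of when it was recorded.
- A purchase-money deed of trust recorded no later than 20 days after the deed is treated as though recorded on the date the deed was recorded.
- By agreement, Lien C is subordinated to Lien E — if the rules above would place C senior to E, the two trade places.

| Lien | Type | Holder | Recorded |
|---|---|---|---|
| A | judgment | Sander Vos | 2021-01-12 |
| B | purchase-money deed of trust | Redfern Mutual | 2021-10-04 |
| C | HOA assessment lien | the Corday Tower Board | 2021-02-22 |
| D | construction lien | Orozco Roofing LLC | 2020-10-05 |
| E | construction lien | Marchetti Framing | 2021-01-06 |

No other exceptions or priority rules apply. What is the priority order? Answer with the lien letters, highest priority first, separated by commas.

E, D, C, A, B

Effective dates after the stated exceptions: B was recorded 143 days after the deed — beyond 20 days — so no relation-back applies.
C, as an HOA assessment lien, has superpriority and ranks first.
The other liens, earliest effective date first: D (2020-10-05), E (2021-01-06), A (2021-01-12), B (2021-10-04).
The subordination applies — C was senior to E — so C and E swap.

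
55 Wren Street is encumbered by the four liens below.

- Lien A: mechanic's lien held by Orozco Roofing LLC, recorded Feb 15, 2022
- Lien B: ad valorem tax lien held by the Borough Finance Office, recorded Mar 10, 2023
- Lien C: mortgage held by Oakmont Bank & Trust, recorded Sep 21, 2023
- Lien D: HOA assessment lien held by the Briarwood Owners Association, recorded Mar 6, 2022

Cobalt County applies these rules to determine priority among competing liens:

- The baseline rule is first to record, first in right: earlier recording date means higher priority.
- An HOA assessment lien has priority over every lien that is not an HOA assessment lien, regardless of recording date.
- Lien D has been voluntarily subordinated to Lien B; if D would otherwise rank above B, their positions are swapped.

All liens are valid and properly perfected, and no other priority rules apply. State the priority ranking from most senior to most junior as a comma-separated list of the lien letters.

B, A, D, C

D is an HOA assessment lien and takes priority over every other lien.
Among the remaining liens, by effective date: A (Feb 15, 2022), B (Mar 10, 2023), C (Sep 21, 2023).
D would otherwise be senior to B, so under the subordination agreement D and B exchange positions.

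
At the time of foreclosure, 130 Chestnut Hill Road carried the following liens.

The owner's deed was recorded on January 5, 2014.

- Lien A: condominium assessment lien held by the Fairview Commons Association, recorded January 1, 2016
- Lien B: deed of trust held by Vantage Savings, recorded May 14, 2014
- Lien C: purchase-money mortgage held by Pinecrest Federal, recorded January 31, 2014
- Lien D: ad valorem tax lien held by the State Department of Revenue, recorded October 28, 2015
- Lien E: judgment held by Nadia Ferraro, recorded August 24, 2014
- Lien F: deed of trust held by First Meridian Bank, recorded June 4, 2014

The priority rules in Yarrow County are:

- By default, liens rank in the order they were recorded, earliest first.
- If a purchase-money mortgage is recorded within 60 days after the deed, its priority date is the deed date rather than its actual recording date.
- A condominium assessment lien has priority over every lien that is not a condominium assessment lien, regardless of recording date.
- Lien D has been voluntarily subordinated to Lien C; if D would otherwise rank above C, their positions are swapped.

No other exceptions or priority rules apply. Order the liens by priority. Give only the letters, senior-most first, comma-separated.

First, effective dates: C's effective date is the deed date, January 5, 2014.
A is a condominium assessment lien and takes priority over every other lien.
The other liens, earliest effective date first: C (January 5, 2014), B (May 14, 2014), F (June 4, 2014), E (August 24, 2014), D (October 28, 2015).
D is already junior to C, so the subordination agreement changes nothing.

A, C, B, F, E, D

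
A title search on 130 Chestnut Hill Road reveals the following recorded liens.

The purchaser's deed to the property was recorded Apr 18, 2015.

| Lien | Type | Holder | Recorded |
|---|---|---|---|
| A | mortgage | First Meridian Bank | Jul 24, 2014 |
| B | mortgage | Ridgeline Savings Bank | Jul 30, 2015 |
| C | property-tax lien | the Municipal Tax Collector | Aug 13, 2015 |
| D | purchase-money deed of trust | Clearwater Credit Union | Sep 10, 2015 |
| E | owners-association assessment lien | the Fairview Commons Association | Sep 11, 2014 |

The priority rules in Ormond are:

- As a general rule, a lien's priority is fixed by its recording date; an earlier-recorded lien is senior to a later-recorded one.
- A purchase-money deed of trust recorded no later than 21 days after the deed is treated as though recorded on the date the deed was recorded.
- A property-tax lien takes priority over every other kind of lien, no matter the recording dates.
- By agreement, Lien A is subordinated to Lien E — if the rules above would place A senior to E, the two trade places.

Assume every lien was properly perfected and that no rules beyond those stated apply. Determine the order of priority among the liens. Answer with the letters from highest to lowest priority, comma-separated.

Effective dates: D was recorded 145 days after the deed — beyond 21 days — so no relation-back applies.
C, as a property-tax lien, has superpriority and ranks first.
Remaining liens by effective date: A (Jul 24, 2014), E (Sep 11, 2014), B (Jul 30, 2015), D (Sep 10, 2015).
The subordination applies — A was senior to E — so A and E swap.

C, E, A, B, D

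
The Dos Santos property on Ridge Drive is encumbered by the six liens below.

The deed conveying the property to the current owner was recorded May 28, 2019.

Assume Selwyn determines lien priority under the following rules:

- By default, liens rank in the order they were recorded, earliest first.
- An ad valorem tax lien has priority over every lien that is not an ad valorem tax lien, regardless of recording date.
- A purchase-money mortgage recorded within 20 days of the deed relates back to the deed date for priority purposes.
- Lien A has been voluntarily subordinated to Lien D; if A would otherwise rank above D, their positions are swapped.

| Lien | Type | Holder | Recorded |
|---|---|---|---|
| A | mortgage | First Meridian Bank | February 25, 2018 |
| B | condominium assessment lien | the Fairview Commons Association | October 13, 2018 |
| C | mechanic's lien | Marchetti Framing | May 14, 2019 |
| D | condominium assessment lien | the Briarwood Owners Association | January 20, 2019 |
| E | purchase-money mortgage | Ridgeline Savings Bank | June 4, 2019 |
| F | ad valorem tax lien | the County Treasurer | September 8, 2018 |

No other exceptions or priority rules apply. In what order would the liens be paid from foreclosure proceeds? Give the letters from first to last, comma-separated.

Effective dates: E was recorded within the 20-day window, so its effective date is the deed date May 28, 2019.
As an ad valorem tax lien, F is senior to every other lien.
Among the remaining liens, by effective date: A (February 25, 2018), B (October 13, 2018), D (January 20, 2019), C (May 14, 2019), E (May 28, 2019).
A would otherwise be senior to D, so under the subordination agreement A and D exchange positions.

F, D, B, A, C, E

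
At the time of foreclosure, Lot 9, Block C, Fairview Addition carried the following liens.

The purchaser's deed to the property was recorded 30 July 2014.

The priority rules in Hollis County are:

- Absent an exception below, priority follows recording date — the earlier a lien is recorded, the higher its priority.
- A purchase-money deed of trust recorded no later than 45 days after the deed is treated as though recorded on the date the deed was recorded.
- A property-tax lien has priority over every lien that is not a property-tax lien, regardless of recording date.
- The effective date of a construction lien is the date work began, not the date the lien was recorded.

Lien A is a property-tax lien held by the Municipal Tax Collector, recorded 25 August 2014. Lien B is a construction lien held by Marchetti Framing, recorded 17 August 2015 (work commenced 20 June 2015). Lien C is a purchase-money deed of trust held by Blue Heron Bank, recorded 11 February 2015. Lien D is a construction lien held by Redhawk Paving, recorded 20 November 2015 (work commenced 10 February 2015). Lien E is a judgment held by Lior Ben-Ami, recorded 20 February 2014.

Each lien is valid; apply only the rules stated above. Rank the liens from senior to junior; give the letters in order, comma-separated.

Effective dates: B relates back to 20 June 2015 (work commenced); C was recorded 196 days after the deed, outside the 45-day window, so it keeps its recording date; D relates back to 10 February 2015 (work commenced).
As a property-tax lien, A is senior to every other lien.
Among the remaining liens, by effective date: E (20 February 2014), D (10 February 2015), C (11 February 2015), B (20 June 2015).

A, E, D, C, B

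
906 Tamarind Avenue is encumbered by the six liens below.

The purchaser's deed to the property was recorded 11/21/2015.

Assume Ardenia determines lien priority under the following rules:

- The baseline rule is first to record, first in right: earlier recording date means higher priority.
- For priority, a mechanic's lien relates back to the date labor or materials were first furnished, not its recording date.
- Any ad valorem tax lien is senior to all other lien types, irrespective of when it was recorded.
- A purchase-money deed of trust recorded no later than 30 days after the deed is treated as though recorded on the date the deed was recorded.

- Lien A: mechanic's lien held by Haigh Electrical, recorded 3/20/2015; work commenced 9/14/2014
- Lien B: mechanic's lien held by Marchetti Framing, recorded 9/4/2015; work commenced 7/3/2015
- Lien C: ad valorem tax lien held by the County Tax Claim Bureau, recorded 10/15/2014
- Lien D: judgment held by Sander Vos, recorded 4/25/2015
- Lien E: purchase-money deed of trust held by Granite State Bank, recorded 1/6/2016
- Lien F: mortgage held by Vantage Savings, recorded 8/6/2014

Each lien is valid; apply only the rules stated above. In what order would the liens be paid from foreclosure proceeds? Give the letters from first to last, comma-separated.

C, F, A, D, B, E

Effective dates: A relates back to 9/14/2014 (work commenced); B's effective date is 7/3/2015, when work began; E was recorded 46 days after the deed, outside the 30-day window, so it keeps its recording date.
C, as an ad valorem tax lien, has superpriority and ranks first.
The other liens, earliest effective date first: F (8/6/2014), A (9/14/2014), D (4/25/2015), B (7/3/2015), E (1/6/2016).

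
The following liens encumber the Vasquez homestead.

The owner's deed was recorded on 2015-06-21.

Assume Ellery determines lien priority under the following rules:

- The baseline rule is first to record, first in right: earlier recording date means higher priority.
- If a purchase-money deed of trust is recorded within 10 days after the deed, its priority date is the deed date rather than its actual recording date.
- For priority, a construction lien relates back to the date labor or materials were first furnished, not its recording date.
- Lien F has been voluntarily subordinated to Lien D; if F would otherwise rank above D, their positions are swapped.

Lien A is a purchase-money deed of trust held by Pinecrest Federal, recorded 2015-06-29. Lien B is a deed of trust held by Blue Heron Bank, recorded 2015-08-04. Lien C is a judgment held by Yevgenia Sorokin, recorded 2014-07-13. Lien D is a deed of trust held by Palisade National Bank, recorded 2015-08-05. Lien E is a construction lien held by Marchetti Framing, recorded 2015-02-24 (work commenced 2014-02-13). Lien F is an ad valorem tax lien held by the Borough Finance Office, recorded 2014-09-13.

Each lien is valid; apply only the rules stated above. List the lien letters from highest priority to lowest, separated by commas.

E, C, D, A, B, F

First, effective dates: A relates back to the deed date 2015-06-21; E relates back to 2014-02-13 (work commenced).
Ordering by effective date: E (2014-02-13), C (2014-07-13), F (2014-09-13), A (2015-06-21), B (2015-08-04), D (2015-08-05).
F is senior to D before the subordination, so the two trade places.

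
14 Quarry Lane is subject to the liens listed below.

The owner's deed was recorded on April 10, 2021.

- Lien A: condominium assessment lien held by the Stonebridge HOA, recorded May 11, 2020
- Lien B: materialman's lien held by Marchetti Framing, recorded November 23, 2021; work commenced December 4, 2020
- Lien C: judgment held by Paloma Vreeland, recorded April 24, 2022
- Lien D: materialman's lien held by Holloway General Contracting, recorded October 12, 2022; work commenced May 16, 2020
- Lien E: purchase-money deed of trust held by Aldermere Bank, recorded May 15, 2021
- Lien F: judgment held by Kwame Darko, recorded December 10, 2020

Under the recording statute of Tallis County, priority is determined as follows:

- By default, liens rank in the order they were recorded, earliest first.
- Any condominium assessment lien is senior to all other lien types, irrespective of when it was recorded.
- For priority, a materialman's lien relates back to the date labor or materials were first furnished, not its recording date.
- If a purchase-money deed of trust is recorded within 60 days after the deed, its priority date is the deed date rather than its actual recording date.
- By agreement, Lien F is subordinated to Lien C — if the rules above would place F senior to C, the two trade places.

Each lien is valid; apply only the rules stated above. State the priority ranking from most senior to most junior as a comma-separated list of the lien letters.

Adjusting effective dates: B relates back to December 4, 2020 (work commenced); D is treated as recorded May 16, 2020, the work-commencement date; E's effective date is the deed date, April 10, 2021.
A is a condominium assessment lien, so it outranks all other liens regardless of date.
Among the remaining liens, by effective date: D (May 16, 2020), B (December 4, 2020), F (December 10, 2020), E (April 10, 2021), C (April 24, 2022).
F is senior to C before the subordination, so the two trade places.

A, D, B, C, E, F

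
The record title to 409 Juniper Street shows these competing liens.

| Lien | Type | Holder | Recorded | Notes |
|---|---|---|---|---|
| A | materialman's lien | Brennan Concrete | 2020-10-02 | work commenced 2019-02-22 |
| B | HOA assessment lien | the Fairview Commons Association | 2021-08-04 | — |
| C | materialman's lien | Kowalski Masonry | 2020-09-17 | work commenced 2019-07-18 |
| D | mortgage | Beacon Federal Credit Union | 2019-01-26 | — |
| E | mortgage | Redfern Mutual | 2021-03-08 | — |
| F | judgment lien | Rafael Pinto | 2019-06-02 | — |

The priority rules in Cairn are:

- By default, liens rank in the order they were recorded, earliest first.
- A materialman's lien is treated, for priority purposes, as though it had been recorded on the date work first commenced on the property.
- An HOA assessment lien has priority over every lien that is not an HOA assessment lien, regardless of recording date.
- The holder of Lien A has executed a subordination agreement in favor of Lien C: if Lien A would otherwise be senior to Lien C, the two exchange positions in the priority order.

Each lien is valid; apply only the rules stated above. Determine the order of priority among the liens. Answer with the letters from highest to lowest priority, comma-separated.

Adjusting effective dates: A relates back to 2019-02-22 (work commenced); C relates back to 2019-07-18 (work commenced).
B, as an HOA assessment lien, has superpriority and ranks first.
Ordering the rest by effective date: D (2019-01-26), A (2019-02-22), F (2019-06-02), C (2019-07-18), E (2021-03-08).
The subordination applies — A was senior to C — so A and C swap.

B, D, C, F, A, E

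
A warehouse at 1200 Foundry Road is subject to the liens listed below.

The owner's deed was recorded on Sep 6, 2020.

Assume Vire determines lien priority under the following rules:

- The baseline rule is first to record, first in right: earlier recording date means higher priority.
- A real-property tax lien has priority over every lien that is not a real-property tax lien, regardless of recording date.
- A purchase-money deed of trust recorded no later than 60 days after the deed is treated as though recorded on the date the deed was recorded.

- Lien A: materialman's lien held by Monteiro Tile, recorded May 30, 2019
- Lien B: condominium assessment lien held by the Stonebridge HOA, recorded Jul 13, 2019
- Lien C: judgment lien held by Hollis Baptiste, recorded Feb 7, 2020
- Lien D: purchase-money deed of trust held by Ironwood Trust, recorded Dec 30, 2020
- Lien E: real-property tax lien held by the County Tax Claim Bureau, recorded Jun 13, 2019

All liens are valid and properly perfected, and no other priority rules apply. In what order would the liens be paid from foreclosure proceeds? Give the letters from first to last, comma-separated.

E, A, B, C, D

Effective dates after the stated exceptions: D was recorded 115 days after the deed, outside the 60-day window, so it keeps its recording date.
E is a real-property tax lien and takes priority over every other lien.
The other liens, earliest effective date first: A (May 30, 2019), B (Jul 13, 2019), C (Feb 7, 2020), D (Dec 30, 2020).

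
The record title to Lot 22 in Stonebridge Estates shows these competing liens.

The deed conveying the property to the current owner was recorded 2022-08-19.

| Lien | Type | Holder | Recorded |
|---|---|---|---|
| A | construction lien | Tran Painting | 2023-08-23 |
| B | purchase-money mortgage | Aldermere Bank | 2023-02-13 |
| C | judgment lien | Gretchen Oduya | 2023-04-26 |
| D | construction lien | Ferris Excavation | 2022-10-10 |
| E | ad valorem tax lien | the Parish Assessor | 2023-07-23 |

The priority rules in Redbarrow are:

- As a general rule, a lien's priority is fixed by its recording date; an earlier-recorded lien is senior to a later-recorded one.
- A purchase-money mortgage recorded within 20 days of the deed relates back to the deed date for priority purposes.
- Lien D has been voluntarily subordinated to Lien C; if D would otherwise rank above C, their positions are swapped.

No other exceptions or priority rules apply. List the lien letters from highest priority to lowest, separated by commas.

C, B, D, E, A

First, effective dates: B was recorded 178 days after the deed — beyond 20 days — so no relation-back applies.
Ordering by effective date: D (2022-10-10), B (2023-02-13), C (2023-04-26), E (2023-07-23), A (2023-08-23).
The subordination applies — D was senior to C — so D and C swap.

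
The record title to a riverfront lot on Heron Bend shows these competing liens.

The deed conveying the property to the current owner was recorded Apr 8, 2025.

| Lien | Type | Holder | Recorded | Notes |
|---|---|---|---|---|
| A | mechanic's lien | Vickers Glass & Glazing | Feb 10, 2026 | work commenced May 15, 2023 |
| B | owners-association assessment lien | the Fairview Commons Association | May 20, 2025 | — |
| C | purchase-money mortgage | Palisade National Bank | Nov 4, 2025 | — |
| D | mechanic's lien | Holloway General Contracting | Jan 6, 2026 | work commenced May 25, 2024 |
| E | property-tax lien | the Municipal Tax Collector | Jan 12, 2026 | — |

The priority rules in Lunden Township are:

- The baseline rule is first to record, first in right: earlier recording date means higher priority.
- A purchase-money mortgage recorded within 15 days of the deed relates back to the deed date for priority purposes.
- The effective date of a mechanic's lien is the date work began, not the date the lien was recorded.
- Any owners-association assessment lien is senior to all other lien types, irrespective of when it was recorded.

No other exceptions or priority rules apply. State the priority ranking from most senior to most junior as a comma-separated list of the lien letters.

First, effective dates: A's effective date is May 15, 2023, when work began; C was recorded 210 days after the deed — beyond 15 days — so no relation-back applies; D is treated as recorded May 25, 2024, the work-commencement date.
B is an owners-association assessment lien, so it outranks all other liens regardless of date.
Ordering the rest by effective date: A (May 15, 2023), D (May 25, 2024), C (Nov 4, 2025), E (Jan 12, 2026).

B, A, D, C, E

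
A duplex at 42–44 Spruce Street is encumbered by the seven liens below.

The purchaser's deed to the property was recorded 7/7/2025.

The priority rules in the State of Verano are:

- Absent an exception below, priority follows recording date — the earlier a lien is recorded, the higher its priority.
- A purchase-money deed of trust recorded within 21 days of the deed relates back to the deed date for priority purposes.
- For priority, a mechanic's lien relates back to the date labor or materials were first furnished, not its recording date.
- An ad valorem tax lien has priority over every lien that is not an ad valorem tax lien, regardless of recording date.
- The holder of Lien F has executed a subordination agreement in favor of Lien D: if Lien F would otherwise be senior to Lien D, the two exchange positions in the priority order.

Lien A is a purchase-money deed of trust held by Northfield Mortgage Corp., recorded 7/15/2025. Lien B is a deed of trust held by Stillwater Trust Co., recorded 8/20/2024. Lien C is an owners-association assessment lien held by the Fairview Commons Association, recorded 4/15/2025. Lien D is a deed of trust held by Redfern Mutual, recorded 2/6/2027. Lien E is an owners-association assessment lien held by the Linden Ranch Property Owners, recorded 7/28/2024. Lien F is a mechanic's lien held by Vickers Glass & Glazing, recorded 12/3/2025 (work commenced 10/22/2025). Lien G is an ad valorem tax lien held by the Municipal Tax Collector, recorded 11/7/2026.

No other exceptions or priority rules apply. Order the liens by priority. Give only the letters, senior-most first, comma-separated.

G, E, B, C, A, D, F

First, effective dates: A was recorded within the 21-day window, so its effective date is the deed date 7/7/2025; F's effective date is 10/22/2025, when work began.
G, as an ad valorem tax lien, has superpriority and ranks first.
Among the remaining liens, by effective date: E (7/28/2024), B (8/20/2024), C (4/15/2025), A (7/7/2025), F (10/22/2025), D (2/6/2027).
F would otherwise be senior to D, so under the subordination agreement F and D exchange positions.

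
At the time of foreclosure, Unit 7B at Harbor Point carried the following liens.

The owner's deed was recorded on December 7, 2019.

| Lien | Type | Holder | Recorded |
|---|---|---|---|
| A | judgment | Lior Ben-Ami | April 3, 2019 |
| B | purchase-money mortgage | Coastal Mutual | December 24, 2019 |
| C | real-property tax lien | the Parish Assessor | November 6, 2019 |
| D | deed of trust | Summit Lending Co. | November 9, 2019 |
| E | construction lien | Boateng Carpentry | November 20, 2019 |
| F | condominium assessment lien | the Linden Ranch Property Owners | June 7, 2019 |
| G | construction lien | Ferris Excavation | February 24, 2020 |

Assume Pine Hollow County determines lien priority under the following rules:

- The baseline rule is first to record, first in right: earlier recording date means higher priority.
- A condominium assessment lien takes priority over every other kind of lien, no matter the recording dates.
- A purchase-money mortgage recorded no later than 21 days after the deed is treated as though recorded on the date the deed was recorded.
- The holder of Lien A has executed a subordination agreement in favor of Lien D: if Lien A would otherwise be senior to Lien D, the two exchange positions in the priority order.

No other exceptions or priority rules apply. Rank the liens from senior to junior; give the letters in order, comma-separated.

F, D, C, A, E, B, G

Effective dates after the stated exceptions: B was recorded within the 21-day window, so its effective date is the deed date December 7, 2019.
As a condominium assessment lien, F is senior to every other lien.
The other liens, earliest effective date first: A (April 3, 2019), C (November 6, 2019), D (November 9, 2019), E (November 20, 2019), B (December 7, 2019), G (February 24, 2020).
A is senior to D before the subordination, so the two trade places.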